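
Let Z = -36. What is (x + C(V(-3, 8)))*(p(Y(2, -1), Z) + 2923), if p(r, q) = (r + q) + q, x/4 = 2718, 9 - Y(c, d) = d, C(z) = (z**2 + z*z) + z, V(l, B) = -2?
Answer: 31121958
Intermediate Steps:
C(z) = z + 2*z**2 (C(z) = (z**2 + z**2) + z = 2*z**2 + z = z + 2*z**2)
Y(c, d) = 9 - d
x = 10872 (x = 4*2718 = 10872)
p(r, q) = r + 2*q (p(r, q) = (q + r) + q = r + 2*q)
(x + C(V(-3, 8)))*(p(Y(2, -1), Z) + 2923) = (10872 - 2*(1 + 2*(-2)))*(((9 - 1*(-1)) + 2*(-36)) + 2923) = (10872 - 2*(1 - 4))*(((9 + 1) - 72) + 2923) = (10872 - 2*(-3))*((10 - 72) + 2923) = (10872 + 6)*(-62 + 2923) = 10878*2861 = 31121958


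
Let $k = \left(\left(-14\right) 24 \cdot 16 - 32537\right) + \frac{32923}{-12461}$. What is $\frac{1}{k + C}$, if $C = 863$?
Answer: $- \frac{12461}{461712973} \approx -2.6989 \cdot 10^{-5}$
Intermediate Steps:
$k = - \frac{472466816}{12461}$ ($k = \left(\left(-336\right) 16 - 32537\right) + 32923 \left(- \frac{1}{12461}\right) = \left(-5376 - 32537\right) - \frac{32923}{12461} = -37913 - \frac{32923}{12461} = - \frac{472466816}{12461} \approx -37916.0$)
$\frac{1}{k + C} = \frac{1}{- \frac{472466816}{12461} + 863} = \frac{1}{- \frac{461712973}{12461}} = - \frac{12461}{461712973}$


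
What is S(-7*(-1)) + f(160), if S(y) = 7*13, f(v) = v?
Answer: 251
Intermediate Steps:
S(y) = 91
S(-7*(-1)) + f(160) = 91 + 160 = 251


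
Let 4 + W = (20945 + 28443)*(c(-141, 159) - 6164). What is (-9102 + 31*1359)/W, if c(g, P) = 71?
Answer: -33027/300921088 ≈ -0.00010975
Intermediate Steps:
W = -300921088 (W = -4 + (20945 + 28443)*(71 - 6164) = -4 + 49388*(-6093) = -4 - 300921084 = -300921088)
(-9102 + 31*1359)/W = (-9102 + 31*1359)/(-300921088) = (-9102 + 42129)*(-1/300921088) = 33027*(-1/300921088) = -33027/300921088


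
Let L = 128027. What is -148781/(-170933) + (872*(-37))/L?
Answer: 13533002775/21884039191 ≈ 0.61840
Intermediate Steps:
-148781/(-170933) + (872*(-37))/L = -148781/(-170933) + (872*(-37))/128027 = -148781*(-1/170933) - 32264*1/128027 = 148781/170933 - 32264/128027 = 13533002775/21884039191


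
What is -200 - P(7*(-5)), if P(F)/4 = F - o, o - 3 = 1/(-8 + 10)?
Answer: -46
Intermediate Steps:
o = 7/2 (o = 3 + 1/(-8 + 10) = 3 + 1/2 = 3 + ½ = 7/2 ≈ 3.5000)
P(F) = -14 + 4*F (P(F) = 4*(F - 1*7/2) = 4*(F - 7/2) = 4*(-7/2 + F) = -14 + 4*F)
-200 - P(7*(-5)) = -200 - (-14 + 4*(7*(-5))) = -200 - (-14 + 4*(-35)) = -200 - (-14 - 140) = -200 - 1*(-154) = -200 + 154 = -46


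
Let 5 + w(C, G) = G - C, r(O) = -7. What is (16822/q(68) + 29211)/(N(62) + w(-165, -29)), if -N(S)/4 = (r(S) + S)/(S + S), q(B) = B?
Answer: 31049135/136204 ≈ 227.96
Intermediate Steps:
w(C, G) = -5 + G - C (w(C, G) = -5 + (G - C) = -5 + G - C)
N(S) = -2*(-7 + S)/S (N(S) = -4*(-7 + S)/(S + S) = -4*(-7 + S)/(2*S) = -4*(-7 + S)*1/(2*S) = -2*(-7 + S)/S)
(16822/q(68) + 29211)/(N(62) + w(-165, -29)) = (16822/68 + 29211)/((-2 + 14/62) + (-5 - 29 - 1*(-165))) = (16822*(1/68) + 29211)/((-2 + 14*(1/62)) + (-5 - 29 + 165)) = (8411/34 + 29211)/((-2 + 7/31) + 131) = 1001585/(34*(-55/31 + 131)) = 1001585/(34*(4006/31)) = (1001585/34)*(31/4006) = 31049135/136204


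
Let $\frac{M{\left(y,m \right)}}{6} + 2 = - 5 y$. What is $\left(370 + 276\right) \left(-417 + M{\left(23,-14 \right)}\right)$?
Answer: $-722874$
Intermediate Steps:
$M{\left(y,m \right)} = -12 - 30 y$ ($M{\left(y,m \right)} = -12 + 6 \left(- 5 y\right) = -12 - 30 y$)
$\left(370 + 276\right) \left(-417 + M{\left(23,-14 \right)}\right) = \left(370 + 276\right) \left(-417 - 702\right) = 646 \left(-417 - 702\right) = 646 \left(-1119\right) = -722874$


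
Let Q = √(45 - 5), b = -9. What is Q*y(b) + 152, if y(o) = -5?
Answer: 152 - 10*√10 ≈ 120.38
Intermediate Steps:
Q = 2*√10 (Q = √40 = 2*√10 ≈ 6.3246)
Q*y(b) + 152 = (2*√10)*(-5) + 152 = -10*√10 + 152 = 152 - 10*√10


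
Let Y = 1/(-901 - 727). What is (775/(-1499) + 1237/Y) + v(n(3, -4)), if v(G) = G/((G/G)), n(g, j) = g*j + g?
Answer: -3018754430/1499 ≈ -2.0138e+6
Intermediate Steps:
Y = -1/1628 (Y = 1/(-1628) = -1/1628 ≈ -0.00061425)
n(g, j) = g + g*j
v(G) = G (v(G) = G/1 = G*1 = G)
(775/(-1499) + 1237/Y) + v(n(3, -4)) = (775/(-1499) + 1237/(-1/1628)) + 3*(1 - 4) = (775*(-1/1499) + 1237*(-1628)) + 3*(-3) = (-775/1499 - 2013836) - 9 = -3018740939/1499 - 9 = -3018754430/1499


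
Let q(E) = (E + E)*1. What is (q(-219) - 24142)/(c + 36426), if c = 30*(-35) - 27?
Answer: -24580/35349 ≈ -0.69535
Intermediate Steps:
q(E) = 2*E (q(E) = (2*E)*1 = 2*E)
c = -1077 (c = -1050 - 27 = -1077)
(q(-219) - 24142)/(c + 36426) = (2*(-219) - 24142)/(-1077 + 36426) = (-438 - 24142)/35349 = -24580*1/35349 = -24580/35349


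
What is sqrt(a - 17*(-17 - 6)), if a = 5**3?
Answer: 2*sqrt(129) ≈ 22.716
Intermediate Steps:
a = 125
sqrt(a - 17*(-17 - 6)) = sqrt(125 - 17*(-17 - 6)) = sqrt(125 - 17*(-23)) = sqrt(125 + 391) = sqrt(516) = 2*sqrt(129)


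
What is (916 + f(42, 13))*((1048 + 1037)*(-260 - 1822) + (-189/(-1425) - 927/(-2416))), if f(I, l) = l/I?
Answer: -12781372857385833/3213280 ≈ -3.9777e+9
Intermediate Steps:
(916 + f(42, 13))*((1048 + 1037)*(-260 - 1822) + (-189/(-1425) - 927/(-2416))) = (916 + 13/42)*((1048 + 1037)*(-260 - 1822) + (-189/(-1425) - 927/(-2416))) = (916 + 13*(1/42))*(2085*(-2082) + (-189*(-1/1425) - 927*(-1/2416))) = (916 + 13/42)*(-4340970 + (63/475 + 927/2416)) = 38485*(-4340970 + 592533/1147600)/42 = (38485/42)*(-4981696579467/1147600) = -12781372857385833/3213280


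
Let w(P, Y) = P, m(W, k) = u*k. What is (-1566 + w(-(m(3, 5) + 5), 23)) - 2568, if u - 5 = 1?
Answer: -4169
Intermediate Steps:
u = 6 (u = 5 + 1 = 6)
m(W, k) = 6*k
(-1566 + w(-(m(3, 5) + 5), 23)) - 2568 = (-1566 - (6*5 + 5)) - 2568 = (-1566 - (30 + 5)) - 2568 = (-1566 - 1*35) - 2568 = (-1566 - 35) - 2568 = -1601 - 2568 = -4169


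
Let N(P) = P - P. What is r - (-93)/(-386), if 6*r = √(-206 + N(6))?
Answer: -93/386 + I*√206/6 ≈ -0.24093 + 2.3921*I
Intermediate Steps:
N(P) = 0
r = I*√206/6 (r = √(-206 + 0)/6 = √(-206)/6 = (I*√206)/6 = I*√206/6 ≈ 2.3921*I)
r - (-93)/(-386) = I*√206/6 - (-93)/(-386) = I*√206/6 - (-93)*(-1)/386 = I*√206/6 - 1*93/386 = I*√206/6 - 93/386 = -93/386 + I*√206/6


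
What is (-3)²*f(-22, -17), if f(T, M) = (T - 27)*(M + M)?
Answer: 14994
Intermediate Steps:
f(T, M) = 2*M*(-27 + T) (f(T, M) = (-27 + T)*(2*M) = 2*M*(-27 + T))
(-3)²*f(-22, -17) = (-3)²*(2*(-17)*(-27 - 22)) = 9*(2*(-17)*(-49)) = 9*1666 = 14994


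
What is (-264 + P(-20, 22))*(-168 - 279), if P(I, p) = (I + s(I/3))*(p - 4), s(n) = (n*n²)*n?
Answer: -46843216/3 ≈ -1.5614e+7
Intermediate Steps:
s(n) = n⁴ (s(n) = n³*n = n⁴)
P(I, p) = (-4 + p)*(I + I⁴/81) (P(I, p) = (I + (I/3)⁴)*(p - 4) = (I + (I*(⅓))⁴)*(-4 + p) = (I + (I/3)⁴)*(-4 + p) = (I + I⁴/81)*(-4 + p) = (-4 + p)*(I + I⁴/81))
(-264 + P(-20, 22))*(-168 - 279) = (-264 + (1/81)*(-20)*(-324 - 4*(-20)³ + 81*22 + 22*(-20)³))*(-168 - 279) = (-264 + (1/81)*(-20)*(-324 - 4*(-8000) + 1782 + 22*(-8000)))*(-447) = (-264 + (1/81)*(-20)*(-324 + 32000 + 1782 - 176000))*(-447) = (-264 + (1/81)*(-20)*(-142542))*(-447) = (-264 + 316760/9)*(-447) = (314384/9)*(-447) = -46843216/3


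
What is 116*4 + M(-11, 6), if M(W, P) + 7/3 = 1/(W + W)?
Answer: 30467/66 ≈ 461.62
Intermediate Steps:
M(W, P) = -7/3 + 1/(2*W) (M(W, P) = -7/3 + 1/(W + W) = -7/3 + 1/(2*W))
116*4 + M(-11, 6) = 116*4 + (⅙)*(3 - 14*(-11))/(-11) = 464 + (⅙)*(-1/11)*(3 + 154) = 464 + (⅙)*(-1/11)*157 = 464 - 157/66 = 30467/66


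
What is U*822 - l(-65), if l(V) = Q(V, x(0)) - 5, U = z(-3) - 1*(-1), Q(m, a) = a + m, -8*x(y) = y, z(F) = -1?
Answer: 70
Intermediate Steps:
x(y) = -y/8
U = 0 (U = -1 - 1*(-1) = -1 + 1 = 0)
l(V) = -5 + V (l(V) = (-⅛*0 + V) - 5 = (0 + V) - 5 = V - 5 = -5 + V)
U*822 - l(-65) = 0*822 - (-5 - 65) = 0 - 1*(-70) = 0 + 70 = 70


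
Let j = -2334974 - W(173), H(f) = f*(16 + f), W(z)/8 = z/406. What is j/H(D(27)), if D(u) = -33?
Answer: -158000138/37961 ≈ -4162.2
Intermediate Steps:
W(z) = 4*z/203 (W(z) = 8*(z/406) = 4*z/203)
j = -474000414/203 (j = -2334974 - 4*173/203 = -2334974 - 1*692/203 = -2334974 - 692/203 = -474000414/203 ≈ -2.3350e+6)
j/H(D(27)) = -474000414*(-1/(33*(16 - 33)))/203 = -474000414/(203*((-33*(-17)))) = -474000414/203/561 = -474000414/203*1/561 = -158000138/37961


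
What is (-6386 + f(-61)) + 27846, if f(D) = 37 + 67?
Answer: 21564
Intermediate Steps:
f(D) = 104
(-6386 + f(-61)) + 27846 = (-6386 + 104) + 27846 = -6282 + 27846 = 21564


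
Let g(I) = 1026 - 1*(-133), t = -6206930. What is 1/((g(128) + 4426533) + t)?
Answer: -1/1779238 ≈ -5.6204e-7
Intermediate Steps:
g(I) = 1159 (g(I) = 1026 + 133 = 1159)
1/((g(128) + 4426533) + t) = 1/((1159 + 4426533) - 6206930) = 1/(4427692 - 6206930) = 1/(-1779238) = -1/1779238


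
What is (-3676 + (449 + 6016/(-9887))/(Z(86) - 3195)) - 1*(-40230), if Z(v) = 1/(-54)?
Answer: 62354085451000/1705813997 ≈ 36554.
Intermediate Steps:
Z(v) = -1/54
(-3676 + (449 + 6016/(-9887))/(Z(86) - 3195)) - 1*(-40230) = (-3676 + (449 + 6016/(-9887))/(-1/54 - 3195)) - 1*(-40230) = (-3676 + (449 + 6016*(-1/9887))/(-172531/54)) + 40230 = (-3676 + (449 - 6016/9887)*(-54/172531)) + 40230 = (-3676 + (4433247/9887)*(-54/172531)) + 40230 = (-3676 - 239395338/1705813997) + 40230 = -6270811648310/1705813997 + 40230 = 62354085451000/1705813997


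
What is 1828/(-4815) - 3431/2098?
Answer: -20355409/10101870 ≈ -2.0150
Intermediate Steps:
1828/(-4815) - 3431/2098 = 1828*(-1/4815) - 3431*1/2098 = -1828/4815 - 3431/2098 = -20355409/10101870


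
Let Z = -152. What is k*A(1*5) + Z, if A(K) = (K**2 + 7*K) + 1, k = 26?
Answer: 1434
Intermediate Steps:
A(K) = 1 + K**2 + 7*K
k*A(1*5) + Z = 26*(1 + (1*5)**2 + 7*(1*5)) - 152 = 26*(1 + 5**2 + 7*5) - 152 = 26*(1 + 25 + 35) - 152 = 26*61 - 152 = 1586 - 152 = 1434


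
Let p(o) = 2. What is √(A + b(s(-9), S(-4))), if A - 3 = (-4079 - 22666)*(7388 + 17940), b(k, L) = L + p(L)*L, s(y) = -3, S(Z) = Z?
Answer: I*√677397369 ≈ 26027.0*I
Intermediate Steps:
b(k, L) = 3*L (b(k, L) = L + 2*L = 3*L)
A = -677397357 (A = 3 + (-4079 - 22666)*(7388 + 17940) = 3 - 26745*25328 = 3 - 677397360 = -677397357)
√(A + b(s(-9), S(-4))) = √(-677397357 + 3*(-4)) = √(-677397357 - 12) = √(-677397369) = I*√677397369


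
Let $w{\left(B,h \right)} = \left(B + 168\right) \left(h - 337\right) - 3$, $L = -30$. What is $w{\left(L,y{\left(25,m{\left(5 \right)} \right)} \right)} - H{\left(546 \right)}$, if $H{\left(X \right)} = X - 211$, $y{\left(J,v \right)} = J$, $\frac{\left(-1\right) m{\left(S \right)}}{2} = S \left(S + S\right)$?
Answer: $-43394$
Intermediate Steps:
$m{\left(S \right)} = - 4 S^{2}$ ($m{\left(S \right)} = - 2 S \left(S + S\right) = - 2 S 2 S = - 2 \cdot 2 S^{2} = - 4 S^{2}$)
$w{\left(B,h \right)} = -3 + \left(-337 + h\right) \left(168 + B\right)$ ($w{\left(B,h \right)} = \left(168 + B\right) \left(-337 + h\right) - 3 = \left(-337 + h\right) \left(168 + B\right) - 3 = -3 + \left(-337 + h\right) \left(168 + B\right)$)
$H{\left(X \right)} = -211 + X$
$w{\left(L,y{\left(25,m{\left(5 \right)} \right)} \right)} - H{\left(546 \right)} = \left(-56619 - -10110 + 168 \cdot 25 - 750\right) - \left(-211 + 546\right) = \left(-56619 + 10110 + 4200 - 750\right) - 335 = -43059 - 335 = -43394$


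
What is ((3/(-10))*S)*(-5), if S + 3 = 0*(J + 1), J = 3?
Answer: -9/2 ≈ -4.5000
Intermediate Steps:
S = -3 (S = -3 + 0*(3 + 1) = -3 + 0*4 = -3 + 0 = -3)
((3/(-10))*S)*(-5) = ((3/(-10))*(-3))*(-5) = ((3*(-⅒))*(-3))*(-5) = -3/10*(-3)*(-5) = (9/10)*(-5) = -9/2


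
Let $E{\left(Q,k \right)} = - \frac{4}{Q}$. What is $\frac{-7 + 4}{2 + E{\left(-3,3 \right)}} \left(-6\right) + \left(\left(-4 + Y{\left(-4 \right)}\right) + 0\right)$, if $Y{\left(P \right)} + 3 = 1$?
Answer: $- \frac{3}{5} \approx -0.6$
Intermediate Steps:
$Y{\left(P \right)} = -2$ ($Y{\left(P \right)} = -3 + 1 = -2$)
$\frac{-7 + 4}{2 + E{\left(-3,3 \right)}} \left(-6\right) + \left(\left(-4 + Y{\left(-4 \right)}\right) + 0\right) = \frac{-7 + 4}{2 - \frac{4}{-3}} \left(-6\right) + \left(\left(-4 - 2\right) + 0\right) = - \frac{3}{2 - - \frac{4}{3}} \left(-6\right) + \left(-6 + 0\right) = - \frac{3}{2 + \frac{4}{3}} \left(-6\right) - 6 = - \frac{3}{\frac{10}{3}} \left(-6\right) - 6 = \left(-3\right) \frac{3}{10} \left(-6\right) - 6 = \left(- \frac{9}{10}\right) \left(-6\right) - 6 = \frac{27}{5} - 6 = - \frac{3}{5}$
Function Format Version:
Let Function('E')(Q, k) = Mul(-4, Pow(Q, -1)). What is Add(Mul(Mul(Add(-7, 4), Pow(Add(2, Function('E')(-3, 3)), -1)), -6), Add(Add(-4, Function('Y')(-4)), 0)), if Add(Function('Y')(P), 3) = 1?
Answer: Rational(-3, 5) ≈ -0.60000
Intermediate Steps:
Function('Y')(P) = -2 (Function('Y')(P) = Add(-3, 1) = -2)
Add(Mul(Mul(Add(-7, 4), Pow(Add(2, Function('E')(-3, 3)), -1)), -6), Add(Add(-4, Function('Y')(-4)), 0)) = Add(Mul(Mul(Add(-7, 4), Pow(Add(2, Mul(-4, Pow(-3, -1))), -1)), -6), Add(Add(-4, -2), 0)) = Add(Mul(Mul(-3, Pow(Add(2, Mul(-4, Rational(-1, 3))), -1)), -6), Add(-6, 0)) = Add(Mul(Mul(-3, Pow(Add(2, Rational(4, 3)), -1)), -6), -6) = Add(Mul(Mul(-3, Pow(Rational(10, 3), -1)), -6), -6) = Add(Mul(Mul(-3, Rational(3, 10)), -6), -6) = Add(Mul(Rational(-9, 10), -6), -6) = Add(Rational(27, 5), -6) = Rational(-3, 5)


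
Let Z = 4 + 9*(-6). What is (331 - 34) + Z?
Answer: 247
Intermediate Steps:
Z = -50 (Z = 4 - 54 = -50)
(331 - 34) + Z = (331 - 34) - 50 = 297 - 50 = 247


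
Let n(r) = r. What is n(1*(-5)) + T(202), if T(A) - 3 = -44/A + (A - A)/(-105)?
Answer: -224/101 ≈ -2.2178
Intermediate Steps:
T(A) = 3 - 44/A (T(A) = 3 + (-44/A + (A - A)/(-105)) = 3 + (-44/A + 0*(-1/105)) = 3 + (-44/A + 0) = 3 - 44/A)
n(1*(-5)) + T(202) = 1*(-5) + (3 - 44/202) = -5 + (3 - 44*1/202) = -5 + (3 - 22/101) = -5 + 281/101 = -224/101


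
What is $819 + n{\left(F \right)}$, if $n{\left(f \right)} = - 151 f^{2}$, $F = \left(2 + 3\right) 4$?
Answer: $-59581$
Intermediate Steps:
$F = 20$ ($F = 5 \cdot 4 = 20$)
$819 + n{\left(F \right)} = 819 - 151 \cdot 20^{2} = 819 - 60400 = -59581$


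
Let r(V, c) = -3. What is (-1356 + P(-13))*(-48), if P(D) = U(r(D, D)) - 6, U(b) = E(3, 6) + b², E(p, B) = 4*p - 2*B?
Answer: 64944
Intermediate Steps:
E(p, B) = -2*B + 4*p
U(b) = b² (U(b) = (-2*6 + 4*3) + b² = (-12 + 12) + b² = 0 + b² = b²)
P(D) = 3 (P(D) = (-3)² - 6 = 9 - 6 = 3)
(-1356 + P(-13))*(-48) = (-1356 + 3)*(-48) = -1353*(-48) = 64944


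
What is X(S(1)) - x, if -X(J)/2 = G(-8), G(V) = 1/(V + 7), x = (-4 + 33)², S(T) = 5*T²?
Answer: -839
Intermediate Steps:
x = 841 (x = 29² = 841)
G(V) = 1/(7 + V)
X(J) = 2 (X(J) = -2/(7 - 8) = -2/(-1) = -2*(-1) = 2)
X(S(1)) - x = 2 - 1*841 = 2 - 841 = -839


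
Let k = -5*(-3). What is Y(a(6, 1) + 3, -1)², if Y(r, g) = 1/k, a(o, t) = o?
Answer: 1/225 ≈ 0.0044444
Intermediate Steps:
k = 15
Y(r, g) = 1/15
Y(a(6, 1) + 3, -1)² = (1/15)² = 1/225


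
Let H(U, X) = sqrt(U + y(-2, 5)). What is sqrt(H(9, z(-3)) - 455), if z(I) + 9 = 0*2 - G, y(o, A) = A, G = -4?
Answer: sqrt(-455 + sqrt(14)) ≈ 21.243*I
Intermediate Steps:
z(I) = -5 (z(I) = -9 + (0*2 - 1*(-4)) = -9 + (0 + 4) = -9 + 4 = -5)
H(U, X) = sqrt(5 + U) (H(U, X) = sqrt(U + 5) = sqrt(5 + U))
sqrt(H(9, z(-3)) - 455) = sqrt(sqrt(5 + 9) - 455) = sqrt(sqrt(14) - 455) = sqrt(-455 + sqrt(14))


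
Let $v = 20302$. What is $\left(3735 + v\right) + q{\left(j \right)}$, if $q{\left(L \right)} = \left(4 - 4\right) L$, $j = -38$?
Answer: $24037$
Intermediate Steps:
$q{\left(L \right)} = 0$ ($q{\left(L \right)} = 0 L = 0$)
$\left(3735 + v\right) + q{\left(j \right)} = \left(3735 + 20302\right) + 0 = 24037 + 0 = 24037$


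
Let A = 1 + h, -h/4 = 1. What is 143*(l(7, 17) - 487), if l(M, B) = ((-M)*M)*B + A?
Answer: -189189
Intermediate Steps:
h = -4 (h = -4*1 = -4)
A = -3 (A = 1 - 4 = -3)
l(M, B) = -3 - B*M² (l(M, B) = ((-M)*M)*B - 3 = (-M²)*B - 3 = -B*M² - 3 = -3 - B*M²)
143*(l(7, 17) - 487) = 143*((-3 - 1*17*7²) - 487) = 143*((-3 - 1*17*49) - 487) = 143*((-3 - 833) - 487) = 143*(-836 - 487) = 143*(-1323) = -189189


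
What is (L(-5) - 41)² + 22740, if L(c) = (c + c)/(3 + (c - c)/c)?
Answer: 222349/9 ≈ 24705.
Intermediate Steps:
L(c) = 2*c/3 (L(c) = (2*c)/(3 + 0/c) = (2*c)/(3 + 0) = (2*c)/3 = (2*c)*(⅓) = 2*c/3)
(L(-5) - 41)² + 22740 = ((⅔)*(-5) - 41)² + 22740 = (-10/3 - 41)² + 22740 = (-133/3)² + 22740 = 17689/9 + 22740 = 222349/9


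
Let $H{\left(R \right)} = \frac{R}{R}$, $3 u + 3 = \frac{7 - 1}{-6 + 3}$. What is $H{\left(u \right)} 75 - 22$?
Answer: $53$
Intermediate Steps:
$u = - \frac{5}{3}$ ($u = -1 + \frac{\left(7 - 1\right) \frac{1}{-6 + 3}}{3} = -1 + \frac{6 \frac{1}{-3}}{3} = -1 + \frac{6 \left(- \frac{1}{3}\right)}{3} = -1 + \frac{1}{3} \left(-2\right) = -1 - \frac{2}{3} = - \frac{5}{3} \approx -1.6667$)
$H{\left(R \right)} = 1$
$H{\left(u \right)} 75 - 22 = 1 \cdot 75 - 22 = 75 - 22 = 53$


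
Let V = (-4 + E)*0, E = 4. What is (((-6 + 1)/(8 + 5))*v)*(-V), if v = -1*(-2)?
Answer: 0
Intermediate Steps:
V = 0 (V = (-4 + 4)*0 = 0*0 = 0)
v = 2
(((-6 + 1)/(8 + 5))*v)*(-V) = (((-6 + 1)/(8 + 5))*2)*(-1*0) = (-5/13*2)*0 = (-5*1/13*2)*0 = -5/13*2*0 = -10/13*0 = 0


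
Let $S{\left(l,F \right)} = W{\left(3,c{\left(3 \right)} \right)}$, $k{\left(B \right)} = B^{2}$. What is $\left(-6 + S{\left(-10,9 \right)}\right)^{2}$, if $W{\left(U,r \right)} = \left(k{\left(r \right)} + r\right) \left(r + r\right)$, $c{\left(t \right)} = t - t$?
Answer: $36$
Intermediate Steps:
$c{\left(t \right)} = 0$
$W{\left(U,r \right)} = 2 r \left(r + r^{2}\right)$ ($W{\left(U,r \right)} = \left(r^{2} + r\right) \left(r + r\right) = \left(r + r^{2}\right) 2 r = 2 r \left(r + r^{2}\right)$)
$S{\left(l,F \right)} = 0$ ($S{\left(l,F \right)} = 2 \cdot 0^{2} \left(1 + 0\right) = 2 \cdot 0 \cdot 1 = 0$)
$\left(-6 + S{\left(-10,9 \right)}\right)^{2} = \left(-6 + 0\right)^{2} = \left(-6\right)^{2} = 36$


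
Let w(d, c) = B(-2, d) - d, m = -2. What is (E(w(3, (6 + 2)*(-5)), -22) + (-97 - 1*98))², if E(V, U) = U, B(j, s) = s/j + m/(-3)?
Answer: 47089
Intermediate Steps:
B(j, s) = ⅔ + s/j (B(j, s) = s/j - 2/(-3) = s/j - 2*(-⅓) = s/j + ⅔ = ⅔ + s/j)
w(d, c) = ⅔ - 3*d/2 (w(d, c) = (⅔ + d/(-2)) - d = (⅔ + d*(-½)) - d = (⅔ - d/2) - d = ⅔ - 3*d/2)
(E(w(3, (6 + 2)*(-5)), -22) + (-97 - 1*98))² = (-22 + (-97 - 1*98))² = (-22 + (-97 - 98))² = (-22 - 195)² = (-217)² = 47089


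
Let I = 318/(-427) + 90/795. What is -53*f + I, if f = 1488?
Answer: -1784785476/22631 ≈ -78865.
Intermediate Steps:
I = -14292/22631 (I = 318*(-1/427) + 90*(1/795) = -318/427 + 6/53 = -14292/22631 ≈ -0.63152)
-53*f + I = -53*1488 - 14292/22631 = -78864 - 14292/22631 = -1784785476/22631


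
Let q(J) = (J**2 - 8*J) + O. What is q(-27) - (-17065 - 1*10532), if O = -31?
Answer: 28511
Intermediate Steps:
q(J) = -31 + J**2 - 8*J (q(J) = (J**2 - 8*J) - 31 = -31 + J**2 - 8*J)
q(-27) - (-17065 - 1*10532) = (-31 + (-27)**2 - 8*(-27)) - (-17065 - 1*10532) = (-31 + 729 + 216) - (-17065 - 10532) = 914 - 1*(-27597) = 914 + 27597 = 28511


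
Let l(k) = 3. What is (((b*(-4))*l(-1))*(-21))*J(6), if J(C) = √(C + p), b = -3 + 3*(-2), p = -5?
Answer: -2268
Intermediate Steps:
b = -9 (b = -3 - 6 = -9)
J(C) = √(-5 + C) (J(C) = √(C - 5) = √(-5 + C))
(((b*(-4))*l(-1))*(-21))*J(6) = ((-9*(-4)*3)*(-21))*√(-5 + 6) = ((36*3)*(-21))*√1 = (108*(-21))*1 = -2268*1 = -2268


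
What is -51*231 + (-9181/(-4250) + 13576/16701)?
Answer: -835995514369/70979250 ≈ -11778.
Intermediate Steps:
-51*231 + (-9181/(-4250) + 13576/16701) = -11781 + (-9181*(-1/4250) + 13576*(1/16701)) = -11781 + (9181/4250 + 13576/16701) = -11781 + 211029881/70979250 = -835995514369/70979250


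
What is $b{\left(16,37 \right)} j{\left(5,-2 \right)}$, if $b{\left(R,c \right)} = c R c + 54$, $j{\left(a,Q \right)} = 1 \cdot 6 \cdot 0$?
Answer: $0$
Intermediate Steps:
$j{\left(a,Q \right)} = 0$ ($j{\left(a,Q \right)} = 6 \cdot 0 = 0$)
$b{\left(R,c \right)} = 54 + R c^{2}$ ($b{\left(R,c \right)} = R c c + 54 = R c^{2} + 54 = 54 + R c^{2}$)
$b{\left(16,37 \right)} j{\left(5,-2 \right)} = \left(54 + 16 \cdot 37^{2}\right) 0 = \left(54 + 16 \cdot 1369\right) 0 = \left(54 + 21904\right) 0 = 21958 \cdot 0 = 0$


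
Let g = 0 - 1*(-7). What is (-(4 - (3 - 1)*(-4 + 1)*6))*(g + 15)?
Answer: -880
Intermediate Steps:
g = 7 (g = 0 + 7 = 7)
(-(4 - (3 - 1)*(-4 + 1)*6))*(g + 15) = (-(4 - (3 - 1)*(-4 + 1)*6))*(7 + 15) = -(4 - 2*(-3)*6)*22 = -(4 - (-6)*6)*22 = -(4 - 1*(-36))*22 = -(4 + 36)*22 = -1*40*22 = -40*22 = -880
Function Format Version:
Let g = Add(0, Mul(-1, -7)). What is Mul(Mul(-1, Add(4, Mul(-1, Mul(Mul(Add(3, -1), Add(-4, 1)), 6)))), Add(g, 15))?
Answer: -880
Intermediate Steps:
g = 7 (g = Add(0, 7) = 7)
Mul(Mul(-1, Add(4, Mul(-1, Mul(Mul(Add(3, -1), Add(-4, 1)), 6)))), Add(g, 15)) = Mul(Mul(-1, Add(4, Mul(-1, Mul(Mul(Add(3, -1), Add(-4, 1)), 6)))), Add(7, 15)) = Mul(Mul(-1, Add(4, Mul(-1, Mul(Mul(2, -3), 6)))), 22) = Mul(Mul(-1, Add(4, Mul(-1, Mul(-6, 6)))), 22) = Mul(Mul(-1, Add(4, Mul(-1, -36))), 22) = Mul(Mul(-1, Add(4, 36)), 22) = Mul(Mul(-1, 40), 22) = Mul(-40, 22) = -880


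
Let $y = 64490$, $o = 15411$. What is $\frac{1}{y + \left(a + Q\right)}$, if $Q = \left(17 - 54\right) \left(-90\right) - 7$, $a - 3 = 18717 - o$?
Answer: $\frac{1}{71122} \approx 1.406 \cdot 10^{-5}$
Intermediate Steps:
$a = 3309$ ($a = 3 + \left(18717 - 15411\right) = 3 + 3306 = 3309$)
$Q = 3323$ ($Q = \left(17 - 54\right) \left(-90\right) - 7 = \left(-37\right) \left(-90\right) - 7 = 3330 - 7 = 3323$)
$\frac{1}{y + \left(a + Q\right)} = \frac{1}{64490 + \left(3309 + 3323\right)} = \frac{1}{64490 + 6632} = \frac{1}{71122}$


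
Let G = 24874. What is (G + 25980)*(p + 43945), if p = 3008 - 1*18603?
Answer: 1441710900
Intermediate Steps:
p = -15595 (p = 3008 - 18603 = -15595)
(G + 25980)*(p + 43945) = (24874 + 25980)*(-15595 + 43945) = 50854*28350 = 1441710900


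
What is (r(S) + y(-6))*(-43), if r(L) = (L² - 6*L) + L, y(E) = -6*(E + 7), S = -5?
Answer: -1892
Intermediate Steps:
y(E) = -42 - 6*E (y(E) = -6*(7 + E) = -42 - 6*E)
r(L) = L² - 5*L
(r(S) + y(-6))*(-43) = (-5*(-5 - 5) + (-42 - 6*(-6)))*(-43) = (-5*(-10) + (-42 + 36))*(-43) = (50 - 6)*(-43) = 44*(-43) = -1892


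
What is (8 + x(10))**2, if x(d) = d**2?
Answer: 11664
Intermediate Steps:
(8 + x(10))**2 = (8 + 10**2)**2 = (8 + 100)**2 = 108**2 = 11664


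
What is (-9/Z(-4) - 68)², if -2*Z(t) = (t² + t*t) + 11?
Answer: 8444836/1849 ≈ 4567.2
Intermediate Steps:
Z(t) = -11/2 - t² (Z(t) = -((t² + t*t) + 11)/2 = -((t² + t²) + 11)/2 = -(2*t² + 11)/2 = -(11 + 2*t²)/2 = -11/2 - t²)
(-9/Z(-4) - 68)² = (-9/(-11/2 - 1*(-4)²) - 68)² = (-9/(-11/2 - 1*16) - 68)² = (-9/(-11/2 - 16) - 68)² = (-9/(-43/2) - 68)² = (-9*(-2/43) - 68)² = (18/43 - 68)² = (-2906/43)² = 8444836/1849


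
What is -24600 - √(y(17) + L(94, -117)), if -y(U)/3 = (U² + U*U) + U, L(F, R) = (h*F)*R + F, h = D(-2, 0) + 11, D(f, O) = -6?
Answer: -24600 - I*√56681 ≈ -24600.0 - 238.08*I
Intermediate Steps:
h = 5 (h = -6 + 11 = 5)
L(F, R) = F + 5*F*R (L(F, R) = (5*F)*R + F = 5*F*R + F = F + 5*F*R)
y(U) = -6*U² - 3*U (y(U) = -3*((U² + U*U) + U) = -3*((U² + U²) + U) = -3*(2*U² + U) = -3*(U + 2*U²) = -6*U² - 3*U)
-24600 - √(y(17) + L(94, -117)) = -24600 - √(-3*17*(1 + 2*17) + 94*(1 + 5*(-117))) = -24600 - √(-3*17*(1 + 34) + 94*(1 - 585)) = -24600 - √(-3*17*35 + 94*(-584)) = -24600 - √(-1785 - 54896) = -24600 - √(-56681) = -24600 - I*√56681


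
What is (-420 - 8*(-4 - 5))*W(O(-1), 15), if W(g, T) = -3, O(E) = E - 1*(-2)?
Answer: 1044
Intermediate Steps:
O(E) = 2 + E (O(E) = E + 2 = 2 + E)
(-420 - 8*(-4 - 5))*W(O(-1), 15) = (-420 - 8*(-4 - 5))*(-3) = (-420 - 8*(-9))*(-3) = (-420 + 72)*(-3) = -348*(-3) = 1044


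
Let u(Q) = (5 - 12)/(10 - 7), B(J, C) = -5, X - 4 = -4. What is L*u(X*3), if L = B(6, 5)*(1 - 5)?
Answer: -140/3 ≈ -46.667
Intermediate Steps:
X = 0 (X = 4 - 4 = 0)
u(Q) = -7/3
L = 20 (L = -5*(1 - 5) = -5*(-4) = 20)
L*u(X*3) = 20*(-7/3) = -140/3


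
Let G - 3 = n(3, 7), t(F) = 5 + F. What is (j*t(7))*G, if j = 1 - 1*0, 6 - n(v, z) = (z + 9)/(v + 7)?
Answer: 444/5 ≈ 88.800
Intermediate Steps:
n(v, z) = 6 - (9 + z)/(7 + v) (n(v, z) = 6 - (z + 9)/(v + 7) = 6 - (9 + z)/(7 + v))
G = 37/5 (G = 3 + (33 - 1*7 + 6*3)/(7 + 3) = 3 + (33 - 7 + 18)/10 = 3 + (⅒)*44 = 3 + 22/5 = 37/5 ≈ 7.4000)
j = 1 (j = 1 + 0 = 1)
(j*t(7))*G = (1*(5 + 7))*(37/5) = (1*12)*(37/5) = 12*(37/5) = 444/5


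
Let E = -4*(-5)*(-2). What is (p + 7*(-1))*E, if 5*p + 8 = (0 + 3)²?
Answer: 272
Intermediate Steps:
p = ⅕ (p = -8/5 + (0 + 3)²/5 = -8/5 + (⅕)*3² = -8/5 + (⅕)*9 = -8/5 + 9/5 = ⅕ ≈ 0.20000)
E = -40 (E = 20*(-2) = -40)
(p + 7*(-1))*E = (⅕ + 7*(-1))*(-40) = (⅕ - 7)*(-40) = -34/5*(-40) = 272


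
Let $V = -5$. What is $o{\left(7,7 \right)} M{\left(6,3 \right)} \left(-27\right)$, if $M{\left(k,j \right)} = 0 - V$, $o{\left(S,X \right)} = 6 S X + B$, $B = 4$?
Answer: $-40230$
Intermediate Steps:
$o{\left(S,X \right)} = 4 + 6 S X$ ($o{\left(S,X \right)} = 6 S X + 4 = 4 + 6 S X$)
$M{\left(k,j \right)} = 5$ ($M{\left(k,j \right)} = 0 - -5 = 0 + 5 = 5$)
$o{\left(7,7 \right)} M{\left(6,3 \right)} \left(-27\right) = \left(4 + 6 \cdot 7 \cdot 7\right) 5 \left(-27\right) = \left(4 + 294\right) 5 \left(-27\right) = 298 \cdot 5 \left(-27\right) = 1490 \left(-27\right) = -40230$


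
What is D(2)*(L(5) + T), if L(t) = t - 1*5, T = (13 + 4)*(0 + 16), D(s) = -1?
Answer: -272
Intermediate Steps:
T = 272 (T = 17*16 = 272)
L(t) = -5 + t (L(t) = t - 5 = -5 + t)
D(2)*(L(5) + T) = -((-5 + 5) + 272) = -(0 + 272) = -1*272 = -272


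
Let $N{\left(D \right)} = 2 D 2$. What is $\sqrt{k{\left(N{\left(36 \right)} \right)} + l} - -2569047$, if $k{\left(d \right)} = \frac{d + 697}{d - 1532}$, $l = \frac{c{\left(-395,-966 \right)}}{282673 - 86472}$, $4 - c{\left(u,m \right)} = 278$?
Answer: $2569047 + \frac{i \sqrt{11259723760451691}}{136163494} \approx 2.569 \cdot 10^{6} + 0.7793 i$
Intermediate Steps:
$N{\left(D \right)} = 4 D$
$c{\left(u,m \right)} = -274$ ($c{\left(u,m \right)} = 4 - 278 = -274$)
$l = - \frac{274}{196201}$ ($l = - \frac{274}{282673 - 86472} = - \frac{274}{196201} \approx -0.0013965$)
$k{\left(d \right)} = \frac{697 + d}{-1532 + d}$
$\sqrt{k{\left(N{\left(36 \right)} \right)} + l} - -2569047 = \sqrt{\frac{697 + 4 \cdot 36}{-1532 + 4 \cdot 36} - \frac{274}{196201}} - -2569047 = \sqrt{\frac{697 + 144}{-1532 + 144} - \frac{274}{196201}} + 2569047 = \sqrt{\frac{1}{-1388} \cdot 841 - \frac{274}{196201}} + 2569047 = \sqrt{\left(- \frac{1}{1388}\right) 841 - \frac{274}{196201}} + 2569047 = \sqrt{- \frac{841}{1388} - \frac{274}{196201}} + 2569047 = \sqrt{- \frac{165385353}{272326988}} + 2569047 = \frac{i \sqrt{11259723760451691}}{136163494} + 2569047 = 2569047 + \frac{i \sqrt{11259723760451691}}{136163494}$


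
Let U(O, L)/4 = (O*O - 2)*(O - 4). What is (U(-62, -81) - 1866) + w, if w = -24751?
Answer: -1040905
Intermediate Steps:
U(O, L) = 4*(-4 + O)*(-2 + O²) (U(O, L) = 4*((O*O - 2)*(O - 4)) = 4*((O² - 2)*(-4 + O)) = 4*((-2 + O²)*(-4 + O)) = 4*((-4 + O)*(-2 + O²)) = 4*(-4 + O)*(-2 + O²))
(U(-62, -81) - 1866) + w = ((32 - 16*(-62)² - 8*(-62) + 4*(-62)³) - 1866) - 24751 = ((32 - 16*3844 + 496 + 4*(-238328)) - 1866) - 24751 = ((32 - 61504 + 496 - 953312) - 1866) - 24751 = (-1014288 - 1866) - 24751 = -1016154 - 24751 = -1040905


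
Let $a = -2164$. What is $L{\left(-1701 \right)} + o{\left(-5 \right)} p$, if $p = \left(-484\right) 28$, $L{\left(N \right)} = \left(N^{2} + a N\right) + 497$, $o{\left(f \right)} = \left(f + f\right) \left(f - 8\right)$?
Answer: $4813102$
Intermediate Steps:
$o{\left(f \right)} = 2 f \left(-8 + f\right)$
$L{\left(N \right)} = 497 + N^{2} - 2164 N$ ($L{\left(N \right)} = \left(N^{2} - 2164 N\right) + 497 = 497 + N^{2} - 2164 N$)
$p = -13552$
$L{\left(-1701 \right)} + o{\left(-5 \right)} p = \left(497 + \left(-1701\right)^{2} - -3680964\right) + 2 \left(-5\right) \left(-8 - 5\right) \left(-13552\right) = \left(497 + 2893401 + 3680964\right) + 2 \left(-5\right) \left(-13\right) \left(-13552\right) = 6574862 + 130 \left(-13552\right) = 6574862 - 1761760 = 4813102$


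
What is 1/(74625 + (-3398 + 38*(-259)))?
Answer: 1/61385 ≈ 1.6291e-5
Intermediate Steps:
1/(74625 + (-3398 + 38*(-259))) = 1/(74625 + (-3398 - 9842)) = 1/(74625 - 13240) = 1/61385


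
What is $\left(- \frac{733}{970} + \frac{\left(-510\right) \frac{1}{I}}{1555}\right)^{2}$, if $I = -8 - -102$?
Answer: $\frac{115857905040361}{201029578680100} \approx 0.57632$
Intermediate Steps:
$I = 94$ ($I = -8 + 102 = 94$)
$\left(- \frac{733}{970} + \frac{\left(-510\right) \frac{1}{I}}{1555}\right)^{2} = \left(- \frac{733}{970} + \frac{\left(-510\right) \frac{1}{94}}{1555}\right)^{2} = \left(\left(-733\right) \frac{1}{970} + \left(-510\right) \frac{1}{94} \cdot \frac{1}{1555}\right)^{2} = \left(- \frac{733}{970} - \frac{51}{14617}\right)^{2} = \left(- \frac{10763731}{14178490}\right)^{2} = \frac{115857905040361}{201029578680100}$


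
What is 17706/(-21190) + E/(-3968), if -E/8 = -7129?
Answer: -6147911/404240 ≈ -15.209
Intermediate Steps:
E = 57032 (E = -8*(-7129) = 57032)
17706/(-21190) + E/(-3968) = 17706/(-21190) + 57032/(-3968) = 17706*(-1/21190) + 57032*(-1/3968) = -681/815 - 7129/496 = -6147911/404240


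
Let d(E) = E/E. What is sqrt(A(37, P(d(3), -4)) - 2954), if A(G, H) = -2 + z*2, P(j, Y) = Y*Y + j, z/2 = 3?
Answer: 8*I*sqrt(46) ≈ 54.259*I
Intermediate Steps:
d(E) = 1
z = 6 (z = 2*3 = 6)
P(j, Y) = j + Y**2 (P(j, Y) = Y**2 + j = j + Y**2)
A(G, H) = 10 (A(G, H) = -2 + 6*2 = -2 + 12 = 10)
sqrt(A(37, P(d(3), -4)) - 2954) = sqrt(10 - 2954) = sqrt(-2944) = 8*I*sqrt(46)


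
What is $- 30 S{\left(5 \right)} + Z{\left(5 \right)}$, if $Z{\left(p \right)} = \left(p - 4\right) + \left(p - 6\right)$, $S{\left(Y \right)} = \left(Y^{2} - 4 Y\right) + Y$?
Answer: $-300$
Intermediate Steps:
$S{\left(Y \right)} = Y^{2} - 3 Y$
$Z{\left(p \right)} = -10 + 2 p$ ($Z{\left(p \right)} = \left(-4 + p\right) + \left(p - 6\right) = \left(-4 + p\right) + \left(-6 + p\right) = -10 + 2 p$)
$- 30 S{\left(5 \right)} + Z{\left(5 \right)} = - 30 \cdot 5 \left(-3 + 5\right) + \left(-10 + 2 \cdot 5\right) = - 30 \cdot 5 \cdot 2 + \left(-10 + 10\right) = \left(-30\right) 10 + 0 = -300 + 0 = -300$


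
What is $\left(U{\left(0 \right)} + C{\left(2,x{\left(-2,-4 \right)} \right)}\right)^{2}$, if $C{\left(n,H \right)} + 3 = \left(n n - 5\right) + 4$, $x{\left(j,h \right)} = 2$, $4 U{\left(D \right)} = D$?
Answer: $0$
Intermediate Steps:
$U{\left(D \right)} = \frac{D}{4}$
$C{\left(n,H \right)} = -4 + n^{2}$ ($C{\left(n,H \right)} = -3 + \left(\left(n n - 5\right) + 4\right) = -3 + \left(\left(n^{2} - 5\right) + 4\right) = -3 + \left(\left(-5 + n^{2}\right) + 4\right) = -3 + \left(-1 + n^{2}\right) = -4 + n^{2}$)
$\left(U{\left(0 \right)} + C{\left(2,x{\left(-2,-4 \right)} \right)}\right)^{2} = \left(\frac{1}{4} \cdot 0 - \left(4 - 2^{2}\right)\right)^{2} = \left(0 + \left(-4 + 4\right)\right)^{2} = \left(0 + 0\right)^{2} = 0^{2} = 0$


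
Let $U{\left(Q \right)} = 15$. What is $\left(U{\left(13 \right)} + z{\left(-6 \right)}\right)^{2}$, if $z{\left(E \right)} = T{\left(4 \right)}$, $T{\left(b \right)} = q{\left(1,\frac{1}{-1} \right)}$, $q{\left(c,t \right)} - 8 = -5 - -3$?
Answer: $441$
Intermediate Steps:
$q{\left(c,t \right)} = 6$ ($q{\left(c,t \right)} = 8 - 2 = 6$)
$T{\left(b \right)} = 6$
$z{\left(E \right)} = 6$
$\left(U{\left(13 \right)} + z{\left(-6 \right)}\right)^{2} = \left(15 + 6\right)^{2} = 21^{2} = 441$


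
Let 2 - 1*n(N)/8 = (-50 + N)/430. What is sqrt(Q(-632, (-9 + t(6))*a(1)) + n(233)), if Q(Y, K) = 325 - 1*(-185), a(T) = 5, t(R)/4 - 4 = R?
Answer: sqrt(24156970)/215 ≈ 22.860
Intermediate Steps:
t(R) = 16 + 4*R
n(N) = 728/43 - 4*N/215 (n(N) = 16 - 8*(-50 + N)/430 = 16 - 8*(-5/43 + N/430) = 16 + (40/43 - 4*N/215) = 728/43 - 4*N/215)
Q(Y, K) = 510 (Q(Y, K) = 325 + 185 = 510)
sqrt(Q(-632, (-9 + t(6))*a(1)) + n(233)) = sqrt(510 + (728/43 - 4/215*233)) = sqrt(510 + (728/43 - 932/215)) = sqrt(510 + 2708/215) = sqrt(112358/215) = sqrt(24156970)/215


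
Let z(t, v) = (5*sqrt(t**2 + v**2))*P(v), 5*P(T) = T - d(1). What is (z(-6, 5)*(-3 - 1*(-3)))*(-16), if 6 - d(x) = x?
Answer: 0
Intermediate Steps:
d(x) = 6 - x
P(T) = -1 + T/5 (P(T) = (T - (6 - 1*1))/5 = (T - (6 - 1))/5 = (T - 1*5)/5 = (T - 5)/5 = (-5 + T)/5 = -1 + T/5)
z(t, v) = 5*sqrt(t**2 + v**2)*(-1 + v/5) (z(t, v) = (5*sqrt(t**2 + v**2))*(-1 + v/5) = 5*sqrt(t**2 + v**2)*(-1 + v/5))
(z(-6, 5)*(-3 - 1*(-3)))*(-16) = ((sqrt((-6)**2 + 5**2)*(-5 + 5))*(-3 - 1*(-3)))*(-16) = ((sqrt(36 + 25)*0)*(-3 + 3))*(-16) = ((sqrt(61)*0)*0)*(-16) = (0*0)*(-16) = 0*(-16) = 0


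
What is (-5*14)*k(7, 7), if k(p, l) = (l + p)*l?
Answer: -6860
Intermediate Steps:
k(p, l) = l*(l + p)
(-5*14)*k(7, 7) = (-5*14)*(7*(7 + 7)) = -490*14 = -70*98 = -6860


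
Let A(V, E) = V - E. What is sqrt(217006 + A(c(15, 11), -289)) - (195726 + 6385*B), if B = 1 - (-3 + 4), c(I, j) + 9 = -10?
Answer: -195726 + 2*sqrt(54319) ≈ -1.9526e+5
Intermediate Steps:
c(I, j) = -19 (c(I, j) = -9 - 10 = -19)
B = 0 (B = 1 - 1*1 = 1 - 1 = 0)
sqrt(217006 + A(c(15, 11), -289)) - (195726 + 6385*B) = sqrt(217006 + (-19 - 1*(-289))) - (195726 + 6385*0) = sqrt(217006 + (-19 + 289)) - (195726 + 0) = sqrt(217006 + 270) - 1*195726 = sqrt(217276) - 195726 = 2*sqrt(54319) - 195726 = -195726 + 2*sqrt(54319)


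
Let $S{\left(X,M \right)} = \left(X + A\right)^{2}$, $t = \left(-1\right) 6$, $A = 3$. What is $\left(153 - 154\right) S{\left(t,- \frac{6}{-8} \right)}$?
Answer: $-9$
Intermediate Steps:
$t = -6$
$S{\left(X,M \right)} = \left(3 + X\right)^{2}$ ($S{\left(X,M \right)} = \left(X + 3\right)^{2} = \left(3 + X\right)^{2}$)
$\left(153 - 154\right) S{\left(t,- \frac{6}{-8} \right)} = \left(153 - 154\right) \left(3 - 6\right)^{2} = - \left(-3\right)^{2} = \left(-1\right) 9 = -9$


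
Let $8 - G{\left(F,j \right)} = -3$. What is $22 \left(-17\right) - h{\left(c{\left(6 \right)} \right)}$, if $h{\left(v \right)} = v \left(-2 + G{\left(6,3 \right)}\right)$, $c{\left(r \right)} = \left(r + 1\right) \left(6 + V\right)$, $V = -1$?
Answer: $-689$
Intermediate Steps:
$G{\left(F,j \right)} = 11$ ($G{\left(F,j \right)} = 8 - -3 = 8 + 3 = 11$)
$c{\left(r \right)} = 5 + 5 r$ ($c{\left(r \right)} = \left(r + 1\right) \left(6 - 1\right) = \left(1 + r\right) 5 = 5 + 5 r$)
$h{\left(v \right)} = 9 v$ ($h{\left(v \right)} = v \left(-2 + 11\right) = v 9 = 9 v$)
$22 \left(-17\right) - h{\left(c{\left(6 \right)} \right)} = 22 \left(-17\right) - 9 \left(5 + 5 \cdot 6\right) = -374 - 9 \left(5 + 30\right) = -374 - 9 \cdot 35 = -374 - 315 = -689$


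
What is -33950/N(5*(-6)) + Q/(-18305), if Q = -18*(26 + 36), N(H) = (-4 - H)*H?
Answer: 62232523/1427790 ≈ 43.587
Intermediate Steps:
N(H) = H*(-4 - H)
Q = -1116 (Q = -18*62 = -1116)
-33950/N(5*(-6)) + Q/(-18305) = -33950*1/(30*(4 + 5*(-6))) - 1116/(-18305) = -33950*1/(30*(4 - 30)) - 1116*(-1/18305) = -33950/((-1*(-30)*(-26))) + 1116/18305 = -33950/(-780) + 1116/18305 = -33950*(-1/780) + 1116/18305 = 3395/78 + 1116/18305 = 62232523/1427790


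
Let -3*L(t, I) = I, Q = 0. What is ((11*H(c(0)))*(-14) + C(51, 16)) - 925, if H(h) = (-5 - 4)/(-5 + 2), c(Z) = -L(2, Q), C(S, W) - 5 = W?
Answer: -1366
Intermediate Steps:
L(t, I) = -I/3
C(S, W) = 5 + W
c(Z) = 0 (c(Z) = -(-1)*0/3 = -1*0 = 0)
H(h) = 3 (H(h) = -9/(-3) = -9*(-⅓) = 3)
((11*H(c(0)))*(-14) + C(51, 16)) - 925 = ((11*3)*(-14) + (5 + 16)) - 925 = (33*(-14) + 21) - 925 = (-462 + 21) - 925 = -441 - 925 = -1366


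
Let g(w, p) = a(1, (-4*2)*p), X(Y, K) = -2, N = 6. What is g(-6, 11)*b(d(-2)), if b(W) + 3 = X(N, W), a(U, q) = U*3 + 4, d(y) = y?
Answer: -35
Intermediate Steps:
a(U, q) = 4 + 3*U (a(U, q) = 3*U + 4 = 4 + 3*U)
g(w, p) = 7 (g(w, p) = 4 + 3*1 = 4 + 3 = 7)
b(W) = -5 (b(W) = -3 - 2 = -5)
g(-6, 11)*b(d(-2)) = 7*(-5) = -35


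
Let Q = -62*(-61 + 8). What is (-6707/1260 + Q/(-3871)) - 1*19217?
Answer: -13394321711/696780 ≈ -19223.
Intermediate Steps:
Q = 3286 (Q = -62*(-53) = 3286)
(-6707/1260 + Q/(-3871)) - 1*19217 = (-6707/1260 + 3286/(-3871)) - 1*19217 = (-6707*1/1260 + 3286*(-1/3871)) - 19217 = (-6707/1260 - 3286/3871) - 19217 = -4300451/696780 - 19217 = -13394321711/696780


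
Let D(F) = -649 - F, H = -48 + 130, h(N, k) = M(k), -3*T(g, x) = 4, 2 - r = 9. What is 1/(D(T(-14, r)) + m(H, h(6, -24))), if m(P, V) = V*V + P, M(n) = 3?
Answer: -3/1670 ≈ -0.0017964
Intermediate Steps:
r = -7 (r = 2 - 1*9 = 2 - 9 = -7)
T(g, x) = -4/3 (T(g, x) = -⅓*4 = -4/3)
h(N, k) = 3
H = 82
m(P, V) = P + V² (m(P, V) = V² + P = P + V²)
1/(D(T(-14, r)) + m(H, h(6, -24))) = 1/((-649 - 1*(-4/3)) + (82 + 3²)) = 1/((-649 + 4/3) + (82 + 9)) = 1/(-1943/3 + 91) = 1/(-1670/3) = -3/1670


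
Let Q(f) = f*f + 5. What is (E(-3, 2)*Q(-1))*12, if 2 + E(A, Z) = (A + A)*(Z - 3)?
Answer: 288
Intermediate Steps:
E(A, Z) = -2 + 2*A*(-3 + Z) (E(A, Z) = -2 + (A + A)*(Z - 3) = -2 + (2*A)*(-3 + Z) = -2 + 2*A*(-3 + Z))
Q(f) = 5 + f² (Q(f) = f² + 5 = 5 + f²)
(E(-3, 2)*Q(-1))*12 = ((-2 - 6*(-3) + 2*(-3)*2)*(5 + (-1)²))*12 = ((-2 + 18 - 12)*(5 + 1))*12 = (4*6)*12 = 24*12 = 288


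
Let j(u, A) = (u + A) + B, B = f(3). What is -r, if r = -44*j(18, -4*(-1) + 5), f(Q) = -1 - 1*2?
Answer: 1056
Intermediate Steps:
f(Q) = -3 (f(Q) = -1 - 2 = -3)
B = -3
j(u, A) = -3 + A + u (j(u, A) = (u + A) - 3 = (A + u) - 3 = -3 + A + u)
r = -1056 (r = -44*(-3 + (-4*(-1) + 5) + 18) = -44*(-3 + (4 + 5) + 18) = -44*(-3 + 9 + 18) = -44*24 = -1056)
-r = -1*(-1056) = 1056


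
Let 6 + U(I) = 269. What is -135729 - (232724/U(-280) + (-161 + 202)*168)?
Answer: -37740995/263 ≈ -1.4350e+5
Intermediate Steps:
U(I) = 263 (U(I) = -6 + 269 = 263)
-135729 - (232724/U(-280) + (-161 + 202)*168) = -135729 - (232724/263 + (-161 + 202)*168) = -135729 - (232724*(1/263) + 41*168) = -135729 - (232724/263 + 6888) = -135729 - 1*2044268/263 = -135729 - 2044268/263 = -37740995/263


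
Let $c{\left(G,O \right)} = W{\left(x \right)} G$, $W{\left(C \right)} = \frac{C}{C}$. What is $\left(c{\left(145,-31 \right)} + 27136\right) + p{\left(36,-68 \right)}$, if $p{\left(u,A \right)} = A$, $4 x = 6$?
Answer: $27213$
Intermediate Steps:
$x = \frac{3}{2}$ ($x = \frac{1}{4} \cdot 6 = \frac{3}{2} \approx 1.5$)
$W{\left(C \right)} = 1$
$c{\left(G,O \right)} = G$ ($c{\left(G,O \right)} = 1 G = G$)
$\left(c{\left(145,-31 \right)} + 27136\right) + p{\left(36,-68 \right)} = \left(145 + 27136\right) - 68 = 27281 - 68 = 27213$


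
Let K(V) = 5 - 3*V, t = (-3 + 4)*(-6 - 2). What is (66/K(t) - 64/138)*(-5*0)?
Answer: 0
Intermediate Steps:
t = -8 (t = 1*(-8) = -8)
(66/K(t) - 64/138)*(-5*0) = (66/(5 - 3*(-8)) - 64/138)*(-5*0) = (66/(5 + 24) - 64*1/138)*0 = (66/29 - 32/69)*0 = (3626/2001)*0 = 0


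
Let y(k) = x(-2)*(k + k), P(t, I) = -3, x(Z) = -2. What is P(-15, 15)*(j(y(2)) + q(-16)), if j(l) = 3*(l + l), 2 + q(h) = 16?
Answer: 102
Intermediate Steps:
q(h) = 14 (q(h) = -2 + 16 = 14)
y(k) = -4*k (y(k) = -2*(k + k) = -4*k)
j(l) = 6*l (j(l) = 3*(2*l) = 6*l)
P(-15, 15)*(j(y(2)) + q(-16)) = -3*(6*(-4*2) + 14) = -3*(6*(-8) + 14) = -3*(-48 + 14) = -3*(-34) = 102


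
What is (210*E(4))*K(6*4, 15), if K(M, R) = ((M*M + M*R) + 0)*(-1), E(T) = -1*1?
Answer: 196560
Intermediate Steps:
E(T) = -1
K(M, R) = -M² - M*R (K(M, R) = ((M² + M*R) + 0)*(-1) = (M² + M*R)*(-1) = -M² - M*R)
(210*E(4))*K(6*4, 15) = (210*(-1))*(-6*4*(6*4 + 15)) = -(-210)*24*(24 + 15) = -(-210)*24*39 = -210*(-936) = 196560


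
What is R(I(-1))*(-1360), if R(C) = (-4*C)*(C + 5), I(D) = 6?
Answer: 359040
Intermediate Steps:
R(C) = -4*C*(5 + C) (R(C) = (-4*C)*(5 + C) = -4*C*(5 + C))
R(I(-1))*(-1360) = -4*6*(5 + 6)*(-1360) = -4*6*11*(-1360) = -264*(-1360) = 359040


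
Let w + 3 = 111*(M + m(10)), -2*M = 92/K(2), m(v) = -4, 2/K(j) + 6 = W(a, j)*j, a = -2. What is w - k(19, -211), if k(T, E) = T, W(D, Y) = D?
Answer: 25064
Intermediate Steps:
K(j) = 2/(-6 - 2*j)
M = 230 (M = -46/(1/(-3 - 1*2)) = -46/(1/(-3 - 2)) = -46/(1/(-5)) = -46/(-⅕) = -46*(-5) = -½*(-460) = 230)
w = 25083 (w = -3 + 111*(230 - 4) = -3 + 111*226 = -3 + 25086 = 25083)
w - k(19, -211) = 25083 - 1*19 = 25083 - 19 = 25064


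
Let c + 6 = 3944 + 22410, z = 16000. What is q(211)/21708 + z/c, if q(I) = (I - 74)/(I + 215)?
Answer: 36991334419/60913993896 ≈ 0.60727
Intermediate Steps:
q(I) = (-74 + I)/(215 + I)
c = 26348 (c = -6 + (3944 + 22410) = -6 + 26354 = 26348)
q(211)/21708 + z/c = ((-74 + 211)/(215 + 211))/21708 + 16000/26348 = (137/426)*(1/21708) + 16000*(1/26348) = ((1/426)*137)*(1/21708) + 4000/6587 = (137/426)*(1/21708) + 4000/6587 = 137/9247608 + 4000/6587 = 36991334419/60913993896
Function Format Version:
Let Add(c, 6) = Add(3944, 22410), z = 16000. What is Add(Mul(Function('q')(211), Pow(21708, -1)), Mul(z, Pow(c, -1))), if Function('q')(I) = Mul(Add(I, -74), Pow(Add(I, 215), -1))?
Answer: Rational(36991334419, 60913993896) ≈ 0.60727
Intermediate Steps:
Function('q')(I) = Mul(Pow(Add(215, I), -1), Add(-74, I)) (Function('q')(I) = Mul(Add(-74, I), Pow(Add(215, I), -1)) = Mul(Pow(Add(215, I), -1), Add(-74, I)))
c = 26348 (c = Add(-6, Add(3944, 22410)) = Add(-6, 26354) = 26348)
Add(Mul(Function('q')(211), Pow(21708, -1)), Mul(z, Pow(c, -1))) = Add(Mul(Mul(Pow(Add(215, 211), -1), Add(-74, 211)), Pow(21708, -1)), Mul(16000, Pow(26348, -1))) = Add(Mul(Mul(Pow(426, -1), 137), Rational(1, 21708)), Mul(16000, Rational(1, 26348))) = Add(Mul(Mul(Rational(1, 426), 137), Rational(1, 21708)), Rational(4000, 6587)) = Add(Mul(Rational(137, 426), Rational(1, 21708)), Rational(4000, 6587)) = Add(Rational(137, 9247608), Rational(4000, 6587)) = Rational(36991334419, 60913993896)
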